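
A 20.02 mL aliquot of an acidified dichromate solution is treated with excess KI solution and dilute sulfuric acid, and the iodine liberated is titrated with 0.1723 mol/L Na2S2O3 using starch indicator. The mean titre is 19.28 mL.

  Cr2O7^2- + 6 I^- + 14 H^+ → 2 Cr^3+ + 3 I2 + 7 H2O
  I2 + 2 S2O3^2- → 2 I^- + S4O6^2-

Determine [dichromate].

n(S2O3^2-) = 0.01928 × 0.1723 = 3.322 × 10^-3 mol
n(I2) = n(S2O3^2-)/2 = 1.661 × 10^-3 mol
From the 1:3 ratio, n(Cr2O7^2-) in the aliquot = 1/3 × 1.661 × 10^-3 = 5.537 × 10^-4 mol
[Cr2O7^2-] = 5.537 × 10^-4 / 0.02002 = 0.02766 mol/L

0.02766 mol/L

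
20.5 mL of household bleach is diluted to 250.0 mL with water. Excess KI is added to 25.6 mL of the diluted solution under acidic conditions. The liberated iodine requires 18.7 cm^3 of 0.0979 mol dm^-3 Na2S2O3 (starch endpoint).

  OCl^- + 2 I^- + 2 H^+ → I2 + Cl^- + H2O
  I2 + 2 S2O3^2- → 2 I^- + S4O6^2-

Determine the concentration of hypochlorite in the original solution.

0.436 mol/L

n(S2O3^2-) = 0.0187 × 0.0979 = 1.83 × 10^-3 mol
n(I2) = n(S2O3^2-)/2 = 9.15 × 10^-4 mol
n(OCl^-) in the aliquot = 9.15 × 10^-4 mol (1:1 ratio)
[OCl^-]_dilute = 9.15 × 10^-4 / 0.0256 = 0.0358 mol/L
[OCl^-]_original = 0.0358 × 250.0/20.5 = 0.436 mol/L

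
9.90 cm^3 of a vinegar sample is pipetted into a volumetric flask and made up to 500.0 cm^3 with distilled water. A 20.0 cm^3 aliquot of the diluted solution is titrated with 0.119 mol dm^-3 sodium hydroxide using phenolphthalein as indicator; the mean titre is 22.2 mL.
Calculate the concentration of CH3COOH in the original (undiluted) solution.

CH3COOH + NaOH → CH3COONa + H2O
n(NaOH) = 0.0222 × 0.119 = 2.64 × 10^-3 mol
n(CH3COOH) in the aliquot = 2.64 × 10^-3 mol (1:1 ratio)
[CH3COOH]_dilute = 2.64 × 10^-3 / 0.0200 = 0.132 mol/L
Dilution factor = 500.0 / 9.90 = 50.51
[CH3COOH]_stock = 0.132 × 50.51 = 6.67 mol/L

6.67 mol/L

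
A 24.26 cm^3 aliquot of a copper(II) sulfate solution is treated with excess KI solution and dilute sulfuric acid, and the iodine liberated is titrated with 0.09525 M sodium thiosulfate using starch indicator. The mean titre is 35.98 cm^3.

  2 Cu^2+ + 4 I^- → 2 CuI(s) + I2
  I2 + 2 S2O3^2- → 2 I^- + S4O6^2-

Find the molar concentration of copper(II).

n(S2O3^2-) = 0.03598 × 0.09525 = 3.427 × 10^-3 mol
n(I2) = n(S2O3^2-)/2 = 1.714 × 10^-3 mol
From the 2:1 ratio, n(Cu2+) in the aliquot = 2/1 × 1.714 × 10^-3 = 3.427 × 10^-3 mol
[Cu2+] = 3.427 × 10^-3 / 0.02426 = 0.1413 mol/L

0.1413 M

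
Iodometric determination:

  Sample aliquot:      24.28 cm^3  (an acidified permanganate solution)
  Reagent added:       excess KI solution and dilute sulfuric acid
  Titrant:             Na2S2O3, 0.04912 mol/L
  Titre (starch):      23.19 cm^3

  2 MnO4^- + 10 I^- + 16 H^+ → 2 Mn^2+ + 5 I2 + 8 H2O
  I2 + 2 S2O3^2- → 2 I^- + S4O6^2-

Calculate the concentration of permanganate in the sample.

n(S2O3^2-) = 0.02319 × 0.04912 = 1.139 × 10^-3 mol
n(I2) = n(S2O3^2-)/2 = 5.695 × 10^-4 mol
From the 2:5 ratio, n(MnO4^-) in the aliquot = 2/5 × 5.695 × 10^-4 = 2.278 × 10^-4 mol
[MnO4^-] = 2.278 × 10^-4 / 0.02428 = 0.009383 mol/L

0.009383 mol/L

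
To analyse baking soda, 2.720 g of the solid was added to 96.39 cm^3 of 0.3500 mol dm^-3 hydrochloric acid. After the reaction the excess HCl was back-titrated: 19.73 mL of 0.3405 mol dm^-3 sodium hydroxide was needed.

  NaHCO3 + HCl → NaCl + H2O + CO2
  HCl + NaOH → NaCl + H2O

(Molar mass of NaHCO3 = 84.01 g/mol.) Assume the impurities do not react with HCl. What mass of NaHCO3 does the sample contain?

n(HCl) added = 0.09639 × 0.3500 = 0.03374 mol
n(NaOH) used in back-titration = 0.01973 × 0.3405 = 6.718 × 10^-3 mol
n(HCl) left over = 6.718 × 10^-3 mol (1:1 ratio)
n(HCl) consumed by analyte = 0.03374 − 6.718 × 10^-3 = 0.02702 mol
n(NaHCO3) = 0.02702 mol (1:1 ratio)
mass of NaHCO3 = 0.02702 × 84.01 = 2.270 g

2.270 g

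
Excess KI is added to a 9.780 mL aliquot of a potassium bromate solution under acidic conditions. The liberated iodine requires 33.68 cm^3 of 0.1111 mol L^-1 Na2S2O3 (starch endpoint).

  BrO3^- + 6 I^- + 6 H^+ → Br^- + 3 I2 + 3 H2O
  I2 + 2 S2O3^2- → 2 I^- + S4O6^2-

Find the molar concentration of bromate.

n(S2O3^2-) = 0.03368 × 0.1111 = 3.742 × 10^-3 mol
n(I2) = n(S2O3^2-)/2 = 1.871 × 10^-3 mol
From the 1:3 ratio, n(BrO3^-) in the aliquot = 1/3 × 1.871 × 10^-3 = 6.236 × 10^-4 mol
[BrO3^-] = 6.236 × 10^-4 / 0.009780 = 0.06377 mol/L

0.06377 mol/L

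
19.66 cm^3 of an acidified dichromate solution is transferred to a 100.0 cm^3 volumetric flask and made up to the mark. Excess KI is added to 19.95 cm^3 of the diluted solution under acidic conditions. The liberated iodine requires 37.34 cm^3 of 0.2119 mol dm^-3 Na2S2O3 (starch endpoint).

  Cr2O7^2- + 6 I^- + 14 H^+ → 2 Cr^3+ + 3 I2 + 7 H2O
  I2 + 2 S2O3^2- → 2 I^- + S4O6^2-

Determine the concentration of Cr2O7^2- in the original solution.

0.3362 mol/L

n(S2O3^2-) = 0.03734 × 0.2119 = 7.912 × 10^-3 mol
n(I2) = n(S2O3^2-)/2 = 3.956 × 10^-3 mol
From the 1:3 ratio, n(Cr2O7^2-) in the aliquot = 1/3 × 3.956 × 10^-3 = 1.319 × 10^-3 mol
[Cr2O7^2-]_dilute = 1.319 × 10^-3 / 0.01995 = 0.06610 mol/L
[Cr2O7^2-]_original = 0.06610 × 100.0/19.66 = 0.3362 mol/L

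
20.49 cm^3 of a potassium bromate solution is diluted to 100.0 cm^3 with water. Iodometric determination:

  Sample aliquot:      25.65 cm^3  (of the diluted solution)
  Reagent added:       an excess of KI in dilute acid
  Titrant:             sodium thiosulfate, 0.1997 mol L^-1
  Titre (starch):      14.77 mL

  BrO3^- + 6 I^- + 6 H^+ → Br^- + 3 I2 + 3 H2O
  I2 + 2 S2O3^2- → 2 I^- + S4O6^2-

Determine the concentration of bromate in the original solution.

n(S2O3^2-) = 0.01477 × 0.1997 = 2.950 × 10^-3 mol
n(I2) = n(S2O3^2-)/2 = 1.475 × 10^-3 mol
From the 1:3 ratio, n(BrO3^-) in the aliquot = 1/3 × 1.475 × 10^-3 = 4.916 × 10^-4 mol
[BrO3^-]_dilute = 4.916 × 10^-4 / 0.02565 = 0.01917 mol/L
[BrO3^-]_original = 0.01917 × 100.0/20.49 = 0.09354 mol/L

0.09354 mol/L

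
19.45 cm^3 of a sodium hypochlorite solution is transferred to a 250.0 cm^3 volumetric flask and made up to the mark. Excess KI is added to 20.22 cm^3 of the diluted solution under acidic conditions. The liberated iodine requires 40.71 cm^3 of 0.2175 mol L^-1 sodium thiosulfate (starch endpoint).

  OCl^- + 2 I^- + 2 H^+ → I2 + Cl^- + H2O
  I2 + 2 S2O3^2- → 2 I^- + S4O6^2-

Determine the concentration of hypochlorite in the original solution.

2.814 mol/L

n(S2O3^2-) = 0.04071 × 0.2175 = 8.854 × 10^-3 mol
n(I2) = n(S2O3^2-)/2 = 4.427 × 10^-3 mol
n(OCl^-) in the aliquot = 4.427 × 10^-3 mol (1:1 ratio)
[OCl^-]_dilute = 4.427 × 10^-3 / 0.02022 = 0.2190 mol/L
[OCl^-]_original = 0.2190 × 250.0/19.45 = 2.814 mol/L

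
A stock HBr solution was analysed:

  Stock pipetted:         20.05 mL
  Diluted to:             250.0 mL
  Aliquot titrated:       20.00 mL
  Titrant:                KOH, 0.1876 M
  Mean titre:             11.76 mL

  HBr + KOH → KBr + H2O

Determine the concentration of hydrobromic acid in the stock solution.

n(KOH) = 0.01176 × 0.1876 = 2.206 × 10^-3 mol
n(HBr) in the aliquot = 2.206 × 10^-3 mol (1:1 ratio)
[HBr]_dilute = 2.206 × 10^-3 / 0.02000 = 0.1103 mol/L
Dilution factor = 250.0 / 20.05 = 12.47
[HBr]_stock = 0.1103 × 12.47 = 1.375 mol/L

1.375 M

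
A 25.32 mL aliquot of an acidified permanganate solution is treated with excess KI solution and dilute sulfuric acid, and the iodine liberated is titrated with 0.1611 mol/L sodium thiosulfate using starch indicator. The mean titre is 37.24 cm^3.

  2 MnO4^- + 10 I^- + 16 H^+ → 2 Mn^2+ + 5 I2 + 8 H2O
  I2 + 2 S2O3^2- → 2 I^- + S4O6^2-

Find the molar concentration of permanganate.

0.04739 mol/L

n(S2O3^2-) = 0.03724 × 0.1611 = 5.999 × 10^-3 mol
n(I2) = n(S2O3^2-)/2 = 3.000 × 10^-3 mol
From the 2:5 ratio, n(MnO4^-) in the aliquot = 2/5 × 3.000 × 10^-3 = 1.200 × 10^-3 mol
[MnO4^-] = 1.200 × 10^-3 / 0.02532 = 0.04739 mol/L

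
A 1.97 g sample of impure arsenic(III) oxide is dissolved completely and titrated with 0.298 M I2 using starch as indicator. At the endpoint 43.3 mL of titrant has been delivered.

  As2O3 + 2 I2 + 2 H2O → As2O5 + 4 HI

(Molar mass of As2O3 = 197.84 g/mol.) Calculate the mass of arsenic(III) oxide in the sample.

n(I2) = 0.0433 L × 0.298 mol/L = 0.0129 mol
From the 1:2 ratio, n(As2O3) = 1/2 × 0.0129 = 6.45 × 10^-3 mol
mass of As2O3 = 6.45 × 10^-3 × 197.84 g/mol = 1.28 g

1.28 g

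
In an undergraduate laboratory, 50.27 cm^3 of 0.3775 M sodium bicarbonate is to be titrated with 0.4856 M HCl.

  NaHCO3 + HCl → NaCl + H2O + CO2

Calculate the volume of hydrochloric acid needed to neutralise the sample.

39.08 mL

n(NaHCO3) = 0.05027 L × 0.3775 mol/L = 0.01898 mol
n(HCl) = 0.01898 mol (1:1 stoichiometry)
V(HCl) = 0.01898 mol / 0.4856 mol/L = 0.03908 L = 39.08 mL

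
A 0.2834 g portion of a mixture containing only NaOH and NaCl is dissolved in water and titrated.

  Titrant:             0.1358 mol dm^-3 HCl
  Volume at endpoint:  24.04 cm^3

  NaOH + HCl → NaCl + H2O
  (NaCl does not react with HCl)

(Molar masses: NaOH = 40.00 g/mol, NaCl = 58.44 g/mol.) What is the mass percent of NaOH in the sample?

46.08 %

n(HCl) = 0.02404 × 0.1358 = 3.265 × 10^-3 mol
Let x = n(NaOH), y = n(NaCl).
Titrant: 1x = 3.265 × 10^-3;  mass: 40.00x + 58.44y = 0.2834
Solving, x = 3.265 × 10^-3 mol, y = 2.615 × 10^-3 mol
mass of NaOH = 3.265 × 10^-3 × 40.00 = 0.1306 g
% NaOH = 0.1306 / 0.2834 × 100 = 46.08 %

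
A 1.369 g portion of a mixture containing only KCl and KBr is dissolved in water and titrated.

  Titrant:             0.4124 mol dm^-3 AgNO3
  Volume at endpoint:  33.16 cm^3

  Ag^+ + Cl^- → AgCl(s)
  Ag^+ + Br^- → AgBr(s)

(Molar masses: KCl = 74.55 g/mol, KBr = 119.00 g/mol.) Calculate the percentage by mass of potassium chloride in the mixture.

31.65 %

n(AgNO3) = 0.03316 × 0.4124 = 0.01368 mol
Let x = n(KCl), y = n(KBr).
Titrant: 1x + 1y = 0.01368;  mass: 74.55x + 119.00y = 1.369
Solving, x = 5.812 × 10^-3 mol, y = 7.863 × 10^-3 mol
mass of KCl = 5.812 × 10^-3 × 74.55 = 0.4333 g
% KCl = 0.4333 / 1.369 × 100 = 31.65 %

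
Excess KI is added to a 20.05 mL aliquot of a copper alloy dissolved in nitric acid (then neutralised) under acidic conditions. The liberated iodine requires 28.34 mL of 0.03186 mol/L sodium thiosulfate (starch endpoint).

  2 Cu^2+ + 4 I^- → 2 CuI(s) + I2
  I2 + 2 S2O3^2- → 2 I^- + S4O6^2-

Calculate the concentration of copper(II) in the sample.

0.04503 mol/L

n(S2O3^2-) = 0.02834 × 0.03186 = 9.029 × 10^-4 mol
n(I2) = n(S2O3^2-)/2 = 4.515 × 10^-4 mol
From the 2:1 ratio, n(Cu2+) in the aliquot = 2/1 × 4.515 × 10^-4 = 9.029 × 10^-4 mol
[Cu2+] = 9.029 × 10^-4 / 0.02005 = 0.04503 mol/L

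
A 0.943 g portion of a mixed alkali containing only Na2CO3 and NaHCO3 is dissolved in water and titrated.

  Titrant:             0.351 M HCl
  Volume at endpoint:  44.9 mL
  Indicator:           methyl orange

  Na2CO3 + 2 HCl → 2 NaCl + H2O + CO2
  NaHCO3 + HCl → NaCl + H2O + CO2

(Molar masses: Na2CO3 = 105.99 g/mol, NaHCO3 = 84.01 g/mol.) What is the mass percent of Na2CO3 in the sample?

69.0 %

n(HCl) = 0.0449 × 0.351 = 0.0158 mol
Let x = n(Na2CO3), y = n(NaHCO3).
Titrant: 2x + 1y = 0.0158;  mass: 105.99x + 84.01y = 0.943
Solving, x = 6.14 × 10^-3 mol, y = 3.48 × 10^-3 mol
mass of Na2CO3 = 6.14 × 10^-3 × 105.99 = 0.651 g
% Na2CO3 = 0.651 / 0.943 × 100 = 69.0 %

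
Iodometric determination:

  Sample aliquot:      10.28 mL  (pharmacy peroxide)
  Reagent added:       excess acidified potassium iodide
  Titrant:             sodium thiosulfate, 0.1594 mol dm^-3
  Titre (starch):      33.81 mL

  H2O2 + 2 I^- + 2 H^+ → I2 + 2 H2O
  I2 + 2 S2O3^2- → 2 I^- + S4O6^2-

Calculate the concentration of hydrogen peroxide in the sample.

n(S2O3^2-) = 0.03381 × 0.1594 = 5.389 × 10^-3 mol
n(I2) = n(S2O3^2-)/2 = 2.695 × 10^-3 mol
n(H2O2) in the aliquot = 2.695 × 10^-3 mol (1:1 ratio)
[H2O2] = 2.695 × 10^-3 / 0.01028 = 0.2621 mol/L

0.2621 mol/L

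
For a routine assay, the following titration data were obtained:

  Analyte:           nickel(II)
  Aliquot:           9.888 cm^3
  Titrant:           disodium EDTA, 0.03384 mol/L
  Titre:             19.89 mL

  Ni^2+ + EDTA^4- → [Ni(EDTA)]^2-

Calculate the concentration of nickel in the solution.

n(EDTA) = 0.01989 L × 0.03384 mol/L = 6.731 × 10^-4 mol
n(Ni2+) = 6.731 × 10^-4 mol (1:1 mole ratio)
[Ni2+] = 6.731 × 10^-4 mol / 0.009888 L = 0.06807 mol/L

0.06807 mol/L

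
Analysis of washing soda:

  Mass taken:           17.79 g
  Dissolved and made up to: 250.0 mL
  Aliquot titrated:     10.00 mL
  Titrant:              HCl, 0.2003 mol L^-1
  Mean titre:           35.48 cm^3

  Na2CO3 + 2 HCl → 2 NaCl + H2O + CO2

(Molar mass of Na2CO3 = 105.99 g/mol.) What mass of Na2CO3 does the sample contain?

n(HCl) per titration = 0.03548 × 0.2003 = 7.107 × 10^-3 mol
From the 1:2 ratio, n(Na2CO3) in each aliquot = 1/2 × 7.107 × 10^-3 = 3.553 × 10^-3 mol
n(Na2CO3) in the whole flask = 3.553 × 10^-3 × 250.0/10.00 = 0.08883 mol
mass of Na2CO3 = 0.08883 × 105.99 = 9.415 g

9.415 g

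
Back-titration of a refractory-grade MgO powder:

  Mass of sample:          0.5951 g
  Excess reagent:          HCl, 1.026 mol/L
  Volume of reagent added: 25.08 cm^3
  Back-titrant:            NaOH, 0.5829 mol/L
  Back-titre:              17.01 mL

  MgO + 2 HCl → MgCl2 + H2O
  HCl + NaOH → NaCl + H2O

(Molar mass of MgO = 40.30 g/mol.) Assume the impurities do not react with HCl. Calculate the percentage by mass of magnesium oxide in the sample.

n(HCl) added = 0.02508 × 1.026 = 0.02573 mol
n(NaOH) used in back-titration = 0.01701 × 0.5829 = 9.915 × 10^-3 mol
n(HCl) left over = 9.915 × 10^-3 mol (1:1 ratio)
n(HCl) consumed by analyte = 0.02573 − 9.915 × 10^-3 = 0.01582 mol
From the 1:2 ratio, n(MgO) = 1/2 × 0.01582 = 7.908 × 10^-3 mol
mass of MgO = 7.908 × 10^-3 × 40.30 = 0.3187 g
% MgO = 0.3187 / 0.5951 × 100 = 53.56 %

53.56 %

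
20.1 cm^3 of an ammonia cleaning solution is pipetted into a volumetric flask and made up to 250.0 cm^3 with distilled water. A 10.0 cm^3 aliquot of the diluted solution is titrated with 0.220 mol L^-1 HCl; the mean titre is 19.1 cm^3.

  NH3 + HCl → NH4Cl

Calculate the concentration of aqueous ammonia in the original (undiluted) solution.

n(HCl) = 0.0191 × 0.220 = 4.20 × 10^-3 mol
n(NH3) in the aliquot = 4.20 × 10^-3 mol (1:1 ratio)
[NH3]_dilute = 4.20 × 10^-3 / 0.0100 = 0.420 mol/L
Dilution factor = 250.0 / 20.1 = 12.44
[NH3]_stock = 0.420 × 12.44 = 5.23 mol/L

5.23 mol/L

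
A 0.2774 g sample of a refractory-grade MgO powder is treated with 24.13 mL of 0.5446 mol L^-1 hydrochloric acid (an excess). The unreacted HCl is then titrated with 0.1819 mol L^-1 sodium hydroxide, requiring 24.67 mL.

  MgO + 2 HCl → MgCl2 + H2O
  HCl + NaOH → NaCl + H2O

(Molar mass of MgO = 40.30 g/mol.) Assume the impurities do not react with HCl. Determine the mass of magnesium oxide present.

0.1744 g

n(HCl) added = 0.02413 × 0.5446 = 0.01314 mol
n(NaOH) used in back-titration = 0.02467 × 0.1819 = 4.487 × 10^-3 mol
n(HCl) left over = 4.487 × 10^-3 mol (1:1 ratio)
n(HCl) consumed by analyte = 0.01314 − 4.487 × 10^-3 = 8.654 × 10^-3 mol
From the 1:2 ratio, n(MgO) = 1/2 × 8.654 × 10^-3 = 4.327 × 10^-3 mol
mass of MgO = 4.327 × 10^-3 × 40.30 = 0.1744 g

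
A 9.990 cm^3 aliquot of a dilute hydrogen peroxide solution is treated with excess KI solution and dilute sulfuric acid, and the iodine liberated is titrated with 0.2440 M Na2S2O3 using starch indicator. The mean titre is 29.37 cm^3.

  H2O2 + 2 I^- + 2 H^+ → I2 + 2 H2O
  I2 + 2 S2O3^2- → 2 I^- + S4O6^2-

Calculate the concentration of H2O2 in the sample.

n(S2O3^2-) = 0.02937 × 0.2440 = 7.166 × 10^-3 mol
n(I2) = n(S2O3^2-)/2 = 3.583 × 10^-3 mol
n(H2O2) in the aliquot = 3.583 × 10^-3 mol (1:1 ratio)
[H2O2] = 3.583 × 10^-3 / 0.009990 = 0.3587 mol/L

0.3587 M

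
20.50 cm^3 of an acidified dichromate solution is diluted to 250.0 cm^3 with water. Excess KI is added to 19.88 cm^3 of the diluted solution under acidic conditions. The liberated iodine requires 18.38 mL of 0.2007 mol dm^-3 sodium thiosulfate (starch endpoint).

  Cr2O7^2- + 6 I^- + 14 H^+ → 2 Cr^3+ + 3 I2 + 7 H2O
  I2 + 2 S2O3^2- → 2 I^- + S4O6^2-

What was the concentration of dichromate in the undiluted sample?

0.3771 mol/L

n(S2O3^2-) = 0.01838 × 0.2007 = 3.689 × 10^-3 mol
n(I2) = n(S2O3^2-)/2 = 1.844 × 10^-3 mol
From the 1:3 ratio, n(Cr2O7^2-) in the aliquot = 1/3 × 1.844 × 10^-3 = 6.148 × 10^-4 mol
[Cr2O7^2-]_dilute = 6.148 × 10^-4 / 0.01988 = 0.03093 mol/L
[Cr2O7^2-]_original = 0.03093 × 250.0/20.50 = 0.3771 mol/L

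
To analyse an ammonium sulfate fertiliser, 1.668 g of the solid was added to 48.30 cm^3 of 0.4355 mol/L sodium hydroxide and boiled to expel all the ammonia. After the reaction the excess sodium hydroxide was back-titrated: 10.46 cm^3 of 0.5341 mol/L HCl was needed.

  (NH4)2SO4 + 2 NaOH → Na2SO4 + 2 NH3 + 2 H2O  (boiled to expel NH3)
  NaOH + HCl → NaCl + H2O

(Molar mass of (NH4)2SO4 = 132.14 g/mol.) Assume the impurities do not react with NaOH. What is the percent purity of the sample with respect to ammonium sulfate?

n(NaOH) added = 0.04830 × 0.4355 = 0.02103 mol
n(HCl) used in back-titration = 0.01046 × 0.5341 = 5.587 × 10^-3 mol
n(NaOH) left over = 5.587 × 10^-3 mol (1:1 ratio)
n(NaOH) consumed by analyte = 0.02103 − 5.587 × 10^-3 = 0.01545 mol
From the 1:2 ratio, n((NH4)2SO4) = 1/2 × 0.01545 = 7.724 × 10^-3 mol
mass of (NH4)2SO4 = 7.724 × 10^-3 × 132.14 = 1.021 g
% (NH4)2SO4 = 1.021 / 1.668 × 100 = 61.19 %

61.19 %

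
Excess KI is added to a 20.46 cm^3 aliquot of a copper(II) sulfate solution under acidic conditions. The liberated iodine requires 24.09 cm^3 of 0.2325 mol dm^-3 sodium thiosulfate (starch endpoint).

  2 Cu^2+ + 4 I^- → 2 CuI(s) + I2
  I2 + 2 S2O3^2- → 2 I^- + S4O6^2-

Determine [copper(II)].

0.2737 mol/L

n(S2O3^2-) = 0.02409 × 0.2325 = 5.601 × 10^-3 mol
n(I2) = n(S2O3^2-)/2 = 2.800 × 10^-3 mol
From the 2:1 ratio, n(Cu2+) in the aliquot = 2/1 × 2.800 × 10^-3 = 5.601 × 10^-3 mol
[Cu2+] = 5.601 × 10^-3 / 0.02046 = 0.2737 mol/L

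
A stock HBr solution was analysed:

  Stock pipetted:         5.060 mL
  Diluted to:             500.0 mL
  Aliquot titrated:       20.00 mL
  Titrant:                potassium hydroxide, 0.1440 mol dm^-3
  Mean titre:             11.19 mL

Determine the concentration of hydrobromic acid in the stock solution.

HBr + KOH → KBr + H2O
n(KOH) = 0.01119 × 0.1440 = 1.611 × 10^-3 mol
n(HBr) in the aliquot = 1.611 × 10^-3 mol (1:1 ratio)
[HBr]_dilute = 1.611 × 10^-3 / 0.02000 = 0.08057 mol/L
Dilution factor = 500.0 / 5.060 = 98.81
[HBr]_stock = 0.08057 × 98.81 = 7.961 mol/L

7.961 mol/L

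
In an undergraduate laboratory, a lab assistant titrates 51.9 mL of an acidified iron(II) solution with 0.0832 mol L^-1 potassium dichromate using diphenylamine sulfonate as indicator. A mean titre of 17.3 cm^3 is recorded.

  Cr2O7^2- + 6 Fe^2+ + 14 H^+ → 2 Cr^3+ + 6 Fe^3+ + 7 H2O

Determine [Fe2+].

n(K2Cr2O7) = 0.0173 L × 0.0832 mol/L = 1.44 × 10^-3 mol
From the 6:1 mole ratio, n(Fe2+) = 6/1 × 1.44 × 10^-3 = 8.64 × 10^-3 mol
[Fe2+] = 8.64 × 10^-3 mol / 0.0519 L = 0.166 mol/L

0.166 mol/L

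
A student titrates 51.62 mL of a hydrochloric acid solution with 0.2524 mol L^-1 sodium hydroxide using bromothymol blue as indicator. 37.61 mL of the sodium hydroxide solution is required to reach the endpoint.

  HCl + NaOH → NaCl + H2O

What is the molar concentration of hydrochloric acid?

0.1839 mol/L

n(NaOH) = 0.03761 L × 0.2524 mol/L = 9.493 × 10^-3 mol
n(HCl) = 9.493 × 10^-3 mol (1:1 mole ratio)
[HCl] = 9.493 × 10^-3 mol / 0.05162 L = 0.1839 mol/L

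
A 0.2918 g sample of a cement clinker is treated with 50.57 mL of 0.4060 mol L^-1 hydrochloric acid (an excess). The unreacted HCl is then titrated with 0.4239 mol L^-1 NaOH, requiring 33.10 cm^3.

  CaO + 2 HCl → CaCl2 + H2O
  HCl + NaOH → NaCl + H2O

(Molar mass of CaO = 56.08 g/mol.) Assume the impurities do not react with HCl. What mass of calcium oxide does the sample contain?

n(HCl) added = 0.05057 × 0.4060 = 0.02053 mol
n(NaOH) used in back-titration = 0.03310 × 0.4239 = 0.01403 mol
n(HCl) left over = 0.01403 mol (1:1 ratio)
n(HCl) consumed by analyte = 0.02053 − 0.01403 = 6.500 × 10^-3 mol
From the 1:2 ratio, n(CaO) = 1/2 × 6.500 × 10^-3 = 3.250 × 10^-3 mol
mass of CaO = 3.250 × 10^-3 × 56.08 = 0.1823 g

0.1823 g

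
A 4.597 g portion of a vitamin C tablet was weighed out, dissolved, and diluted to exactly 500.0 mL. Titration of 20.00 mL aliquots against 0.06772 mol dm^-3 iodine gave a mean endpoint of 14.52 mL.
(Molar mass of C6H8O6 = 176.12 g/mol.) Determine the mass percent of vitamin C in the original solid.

C6H8O6 + I2 → C6H6O6 + 2 HI
n(I2) per titration = 0.01452 × 0.06772 = 9.833 × 10^-4 mol
n(C6H8O6) in each aliquot = 9.833 × 10^-4 mol (1:1 ratio)
n(C6H8O6) in the whole flask = 9.833 × 10^-4 × 500.0/20.00 = 0.02458 mol
mass of C6H8O6 = 0.02458 × 176.12 = 4.329 g
% C6H8O6 = 4.329 / 4.597 × 100 = 94.18 %

94.18 %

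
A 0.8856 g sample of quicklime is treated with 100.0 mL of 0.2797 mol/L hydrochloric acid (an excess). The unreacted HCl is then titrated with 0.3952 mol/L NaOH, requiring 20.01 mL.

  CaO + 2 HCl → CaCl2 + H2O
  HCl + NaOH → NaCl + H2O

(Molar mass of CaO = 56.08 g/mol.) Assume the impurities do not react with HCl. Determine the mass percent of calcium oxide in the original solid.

63.52 %

n(HCl) added = 0.1000 × 0.2797 = 0.02797 mol
n(NaOH) used in back-titration = 0.02001 × 0.3952 = 7.908 × 10^-3 mol
n(HCl) left over = 7.908 × 10^-3 mol (1:1 ratio)
n(HCl) consumed by analyte = 0.02797 − 7.908 × 10^-3 = 0.02006 mol
From the 1:2 ratio, n(CaO) = 1/2 × 0.02006 = 0.01003 mol
mass of CaO = 0.01003 × 56.08 = 0.5625 g
% CaO = 0.5625 / 0.8856 × 100 = 63.52 %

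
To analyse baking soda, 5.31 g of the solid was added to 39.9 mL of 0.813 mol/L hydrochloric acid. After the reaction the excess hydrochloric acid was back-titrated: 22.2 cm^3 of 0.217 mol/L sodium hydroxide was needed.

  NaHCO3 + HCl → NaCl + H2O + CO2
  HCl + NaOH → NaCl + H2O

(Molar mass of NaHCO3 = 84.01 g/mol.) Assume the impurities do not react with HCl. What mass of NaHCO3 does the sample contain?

2.32 g

n(HCl) added = 0.0399 × 0.813 = 0.0324 mol
n(NaOH) used in back-titration = 0.0222 × 0.217 = 4.82 × 10^-3 mol
n(HCl) left over = 4.82 × 10^-3 mol (1:1 ratio)
n(HCl) consumed by analyte = 0.0324 − 4.82 × 10^-3 = 0.0276 mol
n(NaHCO3) = 0.0276 mol (1:1 ratio)
mass of NaHCO3 = 0.0276 × 84.01 = 2.32 g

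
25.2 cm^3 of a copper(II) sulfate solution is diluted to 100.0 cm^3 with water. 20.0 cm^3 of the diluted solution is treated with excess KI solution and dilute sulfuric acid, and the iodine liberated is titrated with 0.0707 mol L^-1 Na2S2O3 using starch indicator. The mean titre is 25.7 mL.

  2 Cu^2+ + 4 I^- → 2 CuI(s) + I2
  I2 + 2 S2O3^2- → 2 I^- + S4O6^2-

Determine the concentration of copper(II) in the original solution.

n(S2O3^2-) = 0.0257 × 0.0707 = 1.82 × 10^-3 mol
n(I2) = n(S2O3^2-)/2 = 9.08 × 10^-4 mol
From the 2:1 ratio, n(Cu2+) in the aliquot = 2/1 × 9.08 × 10^-4 = 1.82 × 10^-3 mol
[Cu2+]_dilute = 1.82 × 10^-3 / 0.0200 = 0.0908 mol/L
[Cu2+]_original = 0.0908 × 100.0/25.2 = 0.361 mol/L

0.361 mol/L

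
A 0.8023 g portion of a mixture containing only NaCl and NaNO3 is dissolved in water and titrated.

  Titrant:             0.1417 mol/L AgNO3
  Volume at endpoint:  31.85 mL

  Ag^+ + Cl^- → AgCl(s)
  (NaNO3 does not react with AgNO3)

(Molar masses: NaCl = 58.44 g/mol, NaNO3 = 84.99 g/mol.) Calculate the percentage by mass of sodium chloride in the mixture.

n(AgNO3) = 0.03185 × 0.1417 = 4.513 × 10^-3 mol
Let x = n(NaCl), y = n(NaNO3).
Titrant: 1x = 4.513 × 10^-3;  mass: 58.44x + 84.99y = 0.8023
Solving, x = 4.513 × 10^-3 mol, y = 6.337 × 10^-3 mol
mass of NaCl = 4.513 × 10^-3 × 58.44 = 0.2637 g
% NaCl = 0.2637 / 0.8023 × 100 = 32.87 %

32.87 %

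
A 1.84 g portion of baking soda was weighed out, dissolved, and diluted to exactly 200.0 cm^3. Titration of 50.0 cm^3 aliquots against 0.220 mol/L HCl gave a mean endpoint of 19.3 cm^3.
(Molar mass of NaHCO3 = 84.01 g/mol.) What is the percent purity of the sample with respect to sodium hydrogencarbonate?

NaHCO3 + HCl → NaCl + H2O + CO2
n(HCl) per titration = 0.0193 × 0.220 = 4.25 × 10^-3 mol
n(NaHCO3) in each aliquot = 4.25 × 10^-3 mol (1:1 ratio)
n(NaHCO3) in the whole flask = 4.25 × 10^-3 × 200.0/50.0 = 0.0170 mol
mass of NaHCO3 = 0.0170 × 84.01 = 1.43 g
% NaHCO3 = 1.43 / 1.84 × 100 = 77.5 %

77.5 %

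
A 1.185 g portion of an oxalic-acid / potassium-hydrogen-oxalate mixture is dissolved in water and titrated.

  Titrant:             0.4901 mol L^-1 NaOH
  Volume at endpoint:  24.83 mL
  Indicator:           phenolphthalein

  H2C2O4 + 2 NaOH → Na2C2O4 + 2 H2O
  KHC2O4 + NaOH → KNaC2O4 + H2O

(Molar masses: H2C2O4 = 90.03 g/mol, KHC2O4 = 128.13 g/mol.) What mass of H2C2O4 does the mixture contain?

0.2027 g

n(NaOH) = 0.02483 × 0.4901 = 0.01217 mol
Let x = n(H2C2O4), y = n(KHC2O4).
Titrant: 2x + 1y = 0.01217;  mass: 90.03x + 128.13y = 1.185
Solving, x = 2.251 × 10^-3 mol, y = 7.667 × 10^-3 mol
mass of H2C2O4 = 2.251 × 10^-3 × 90.03 = 0.2027 g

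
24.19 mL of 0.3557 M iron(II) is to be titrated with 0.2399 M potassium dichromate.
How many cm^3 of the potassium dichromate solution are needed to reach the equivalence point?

5.978 mL

Cr2O7^2- + 6 Fe^2+ + 14 H^+ → 2 Cr^3+ + 6 Fe^3+ + 7 H2O
n(Fe2+) = 0.02419 L × 0.3557 mol/L = 8.604 × 10^-3 mol
From the 1:6 stoichiometry, n(K2Cr2O7) = 1/6 × 8.604 × 10^-3 = 1.434 × 10^-3 mol
V(K2Cr2O7) = 1.434 × 10^-3 mol / 0.2399 mol/L = 0.005978 L = 5.978 mL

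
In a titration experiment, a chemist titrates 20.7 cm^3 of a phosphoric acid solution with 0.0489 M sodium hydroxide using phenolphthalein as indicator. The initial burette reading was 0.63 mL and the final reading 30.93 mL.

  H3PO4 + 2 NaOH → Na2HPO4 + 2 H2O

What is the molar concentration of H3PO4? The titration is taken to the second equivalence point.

n(NaOH) = 0.0303 L × 0.0489 mol/L = 1.48 × 10^-3 mol
From the 1:2 mole ratio, n(H3PO4) = 1/2 × 1.48 × 10^-3 = 7.41 × 10^-4 mol
[H3PO4] = 7.41 × 10^-4 mol / 0.0207 L = 0.0358 mol/L

0.0358 M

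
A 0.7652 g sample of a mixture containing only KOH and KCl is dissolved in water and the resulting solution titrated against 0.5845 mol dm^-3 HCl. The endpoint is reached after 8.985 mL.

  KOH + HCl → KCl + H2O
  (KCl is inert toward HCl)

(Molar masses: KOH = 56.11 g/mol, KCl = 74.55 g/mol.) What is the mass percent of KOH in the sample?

38.51 %

n(HCl) = 0.008985 × 0.5845 = 5.252 × 10^-3 mol
Let x = n(KOH), y = n(KCl).
Titrant: 1x = 5.252 × 10^-3;  mass: 56.11x + 74.55y = 0.7652
Solving, x = 5.252 × 10^-3 mol, y = 6.312 × 10^-3 mol
mass of KOH = 5.252 × 10^-3 × 56.11 = 0.2947 g
% KOH = 0.2947 / 0.7652 × 100 = 38.51 %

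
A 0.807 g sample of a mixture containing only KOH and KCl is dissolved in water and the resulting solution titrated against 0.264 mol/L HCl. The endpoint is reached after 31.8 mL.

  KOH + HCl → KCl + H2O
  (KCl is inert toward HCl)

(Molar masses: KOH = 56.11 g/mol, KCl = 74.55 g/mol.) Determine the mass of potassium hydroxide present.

n(HCl) = 0.0318 × 0.264 = 8.40 × 10^-3 mol
Let x = n(KOH), y = n(KCl).
Titrant: 1x = 8.40 × 10^-3;  mass: 56.11x + 74.55y = 0.807
Solving, x = 8.40 × 10^-3 mol, y = 4.51 × 10^-3 mol
mass of KOH = 8.40 × 10^-3 × 56.11 = 0.471 g

0.471 g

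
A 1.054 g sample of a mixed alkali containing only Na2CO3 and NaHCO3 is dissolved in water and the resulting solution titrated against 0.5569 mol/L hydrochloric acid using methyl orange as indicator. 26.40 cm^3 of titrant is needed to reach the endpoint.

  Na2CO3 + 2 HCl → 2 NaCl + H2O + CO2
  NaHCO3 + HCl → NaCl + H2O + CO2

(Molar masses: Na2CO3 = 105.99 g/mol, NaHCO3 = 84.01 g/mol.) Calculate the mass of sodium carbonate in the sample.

n(HCl) = 0.02640 × 0.5569 = 0.01470 mol
Let x = n(Na2CO3), y = n(NaHCO3).
Titrant: 2x + 1y = 0.01470;  mass: 105.99x + 84.01y = 1.054
Solving, x = 2.920 × 10^-3 mol, y = 8.862 × 10^-3 mol
mass of Na2CO3 = 2.920 × 10^-3 × 105.99 = 0.3095 g

0.3095 g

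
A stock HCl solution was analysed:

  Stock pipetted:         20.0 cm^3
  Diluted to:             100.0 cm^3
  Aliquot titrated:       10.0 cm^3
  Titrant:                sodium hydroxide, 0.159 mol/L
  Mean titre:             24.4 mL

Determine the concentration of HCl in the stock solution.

1.94 mol/L

HCl + NaOH → NaCl + H2O
n(NaOH) = 0.0244 × 0.159 = 3.88 × 10^-3 mol
n(HCl) in the aliquot = 3.88 × 10^-3 mol (1:1 ratio)
[HCl]_dilute = 3.88 × 10^-3 / 0.0100 = 0.388 mol/L
Dilution factor = 100.0 / 20.0 = 5.000
[HCl]_stock = 0.388 × 5.000 = 1.94 mol/L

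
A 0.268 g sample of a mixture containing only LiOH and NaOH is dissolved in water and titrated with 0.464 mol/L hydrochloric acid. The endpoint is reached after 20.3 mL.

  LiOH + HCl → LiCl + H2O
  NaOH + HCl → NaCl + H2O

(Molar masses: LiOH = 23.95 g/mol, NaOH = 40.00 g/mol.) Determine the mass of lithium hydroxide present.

0.162 g

n(HCl) = 0.0203 × 0.464 = 9.42 × 10^-3 mol
Let x = n(LiOH), y = n(NaOH).
Titrant: 1x + 1y = 9.42 × 10^-3;  mass: 23.95x + 40.00y = 0.268
Solving, x = 6.78 × 10^-3 mol, y = 2.64 × 10^-3 mol
mass of LiOH = 6.78 × 10^-3 × 23.95 = 0.162 g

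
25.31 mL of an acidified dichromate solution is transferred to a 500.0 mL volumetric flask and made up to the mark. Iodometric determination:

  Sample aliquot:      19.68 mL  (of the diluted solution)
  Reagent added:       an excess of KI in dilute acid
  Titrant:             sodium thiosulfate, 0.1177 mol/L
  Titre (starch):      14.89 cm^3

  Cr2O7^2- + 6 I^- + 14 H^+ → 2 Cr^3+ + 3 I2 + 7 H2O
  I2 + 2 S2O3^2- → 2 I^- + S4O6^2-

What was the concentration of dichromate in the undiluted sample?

0.2932 mol/L

n(S2O3^2-) = 0.01489 × 0.1177 = 1.753 × 10^-3 mol
n(I2) = n(S2O3^2-)/2 = 8.763 × 10^-4 mol
From the 1:3 ratio, n(Cr2O7^2-) in the aliquot = 1/3 × 8.763 × 10^-4 = 2.921 × 10^-4 mol
[Cr2O7^2-]_dilute = 2.921 × 10^-4 / 0.01968 = 0.01484 mol/L
[Cr2O7^2-]_original = 0.01484 × 500.0/25.31 = 0.2932 mol/L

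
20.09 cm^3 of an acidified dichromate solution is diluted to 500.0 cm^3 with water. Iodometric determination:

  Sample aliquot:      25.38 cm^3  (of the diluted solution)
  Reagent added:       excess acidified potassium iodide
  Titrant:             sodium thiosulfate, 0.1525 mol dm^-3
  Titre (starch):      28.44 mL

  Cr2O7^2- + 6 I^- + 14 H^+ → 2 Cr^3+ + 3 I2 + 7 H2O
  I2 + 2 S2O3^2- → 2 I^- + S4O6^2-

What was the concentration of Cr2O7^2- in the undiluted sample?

n(S2O3^2-) = 0.02844 × 0.1525 = 4.337 × 10^-3 mol
n(I2) = n(S2O3^2-)/2 = 2.169 × 10^-3 mol
From the 1:3 ratio, n(Cr2O7^2-) in the aliquot = 1/3 × 2.169 × 10^-3 = 7.229 × 10^-4 mol
[Cr2O7^2-]_dilute = 7.229 × 10^-4 / 0.02538 = 0.02848 mol/L
[Cr2O7^2-]_original = 0.02848 × 500.0/20.09 = 0.7088 mol/L

0.7088 mol/L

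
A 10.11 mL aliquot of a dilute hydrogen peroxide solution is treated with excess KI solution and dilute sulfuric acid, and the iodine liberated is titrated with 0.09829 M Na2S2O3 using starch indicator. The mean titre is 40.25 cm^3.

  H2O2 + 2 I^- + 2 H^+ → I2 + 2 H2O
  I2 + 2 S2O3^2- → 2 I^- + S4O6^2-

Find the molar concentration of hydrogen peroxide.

n(S2O3^2-) = 0.04025 × 0.09829 = 3.956 × 10^-3 mol
n(I2) = n(S2O3^2-)/2 = 1.978 × 10^-3 mol
n(H2O2) in the aliquot = 1.978 × 10^-3 mol (1:1 ratio)
[H2O2] = 1.978 × 10^-3 / 0.01011 = 0.1957 mol/L

0.1957 M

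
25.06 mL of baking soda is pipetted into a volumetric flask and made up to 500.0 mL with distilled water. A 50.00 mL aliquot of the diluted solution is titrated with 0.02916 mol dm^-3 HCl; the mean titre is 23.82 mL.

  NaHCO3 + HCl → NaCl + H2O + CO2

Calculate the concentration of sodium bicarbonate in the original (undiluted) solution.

n(HCl) = 0.02382 × 0.02916 = 6.946 × 10^-4 mol
n(NaHCO3) in the aliquot = 6.946 × 10^-4 mol (1:1 ratio)
[NaHCO3]_dilute = 6.946 × 10^-4 / 0.05000 = 0.01389 mol/L
Dilution factor = 500.0 / 25.06 = 19.95
[NaHCO3]_stock = 0.01389 × 19.95 = 0.2772 mol/L

0.2772 mol/L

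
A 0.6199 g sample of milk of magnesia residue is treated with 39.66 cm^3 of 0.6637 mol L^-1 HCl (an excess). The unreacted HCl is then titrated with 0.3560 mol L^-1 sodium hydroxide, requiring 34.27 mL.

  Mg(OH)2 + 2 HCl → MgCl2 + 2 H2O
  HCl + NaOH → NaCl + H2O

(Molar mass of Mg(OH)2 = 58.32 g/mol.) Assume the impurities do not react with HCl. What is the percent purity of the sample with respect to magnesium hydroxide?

n(HCl) added = 0.03966 × 0.6637 = 0.02632 mol
n(NaOH) used in back-titration = 0.03427 × 0.3560 = 0.01220 mol
n(HCl) left over = 0.01220 mol (1:1 ratio)
n(HCl) consumed by analyte = 0.02632 − 0.01220 = 0.01412 mol
From the 1:2 ratio, n(Mg(OH)2) = 1/2 × 0.01412 = 7.061 × 10^-3 mol
mass of Mg(OH)2 = 7.061 × 10^-3 × 58.32 = 0.4118 g
% Mg(OH)2 = 0.4118 / 0.6199 × 100 = 66.43 %

66.43 %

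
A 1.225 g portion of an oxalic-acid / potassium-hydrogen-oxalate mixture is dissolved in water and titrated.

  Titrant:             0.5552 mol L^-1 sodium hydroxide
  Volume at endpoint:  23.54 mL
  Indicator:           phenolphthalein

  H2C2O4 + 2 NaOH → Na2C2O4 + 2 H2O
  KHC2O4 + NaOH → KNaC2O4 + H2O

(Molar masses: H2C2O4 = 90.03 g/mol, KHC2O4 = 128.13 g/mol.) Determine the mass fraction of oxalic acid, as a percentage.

n(NaOH) = 0.02354 × 0.5552 = 0.01307 mol
Let x = n(H2C2O4), y = n(KHC2O4).
Titrant: 2x + 1y = 0.01307;  mass: 90.03x + 128.13y = 1.225
Solving, x = 2.705 × 10^-3 mol, y = 7.660 × 10^-3 mol
mass of H2C2O4 = 2.705 × 10^-3 × 90.03 = 0.2435 g
% H2C2O4 = 0.2435 / 1.225 × 100 = 19.88 %

19.88 %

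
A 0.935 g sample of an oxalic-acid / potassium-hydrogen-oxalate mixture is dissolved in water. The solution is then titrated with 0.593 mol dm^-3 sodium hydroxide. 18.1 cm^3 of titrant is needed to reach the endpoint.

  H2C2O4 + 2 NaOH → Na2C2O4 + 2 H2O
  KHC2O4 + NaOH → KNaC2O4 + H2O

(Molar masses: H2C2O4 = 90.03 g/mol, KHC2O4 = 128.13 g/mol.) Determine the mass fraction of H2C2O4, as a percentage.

25.5 %

n(NaOH) = 0.0181 × 0.593 = 0.0107 mol
Let x = n(H2C2O4), y = n(KHC2O4).
Titrant: 2x + 1y = 0.0107;  mass: 90.03x + 128.13y = 0.935
Solving, x = 2.65 × 10^-3 mol, y = 5.44 × 10^-3 mol
mass of H2C2O4 = 2.65 × 10^-3 × 90.03 = 0.238 g
% H2C2O4 = 0.238 / 0.935 × 100 = 25.5 %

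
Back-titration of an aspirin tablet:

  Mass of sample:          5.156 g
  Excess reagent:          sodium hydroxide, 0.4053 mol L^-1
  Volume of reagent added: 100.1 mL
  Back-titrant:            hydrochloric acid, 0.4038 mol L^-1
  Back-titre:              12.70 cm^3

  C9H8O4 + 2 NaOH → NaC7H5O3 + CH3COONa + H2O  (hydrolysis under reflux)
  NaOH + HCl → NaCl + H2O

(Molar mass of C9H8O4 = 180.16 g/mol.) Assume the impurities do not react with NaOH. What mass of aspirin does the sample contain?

3.193 g

n(NaOH) added = 0.1001 × 0.4053 = 0.04057 mol
n(HCl) used in back-titration = 0.01270 × 0.4038 = 5.128 × 10^-3 mol
n(NaOH) left over = 5.128 × 10^-3 mol (1:1 ratio)
n(NaOH) consumed by analyte = 0.04057 − 5.128 × 10^-3 = 0.03544 mol
From the 1:2 ratio, n(C9H8O4) = 1/2 × 0.03544 = 0.01772 mol
mass of C9H8O4 = 0.01772 × 180.16 = 3.193 g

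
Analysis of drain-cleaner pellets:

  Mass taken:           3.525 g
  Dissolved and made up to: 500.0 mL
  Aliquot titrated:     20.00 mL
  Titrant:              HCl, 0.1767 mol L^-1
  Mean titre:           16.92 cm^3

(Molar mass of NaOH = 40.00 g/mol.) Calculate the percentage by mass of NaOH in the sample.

NaOH + HCl → NaCl + H2O
n(HCl) per titration = 0.01692 × 0.1767 = 2.990 × 10^-3 mol
n(NaOH) in each aliquot = 2.990 × 10^-3 mol (1:1 ratio)
n(NaOH) in the whole flask = 2.990 × 10^-3 × 500.0/20.00 = 0.07474 mol
mass of NaOH = 0.07474 × 40.00 = 2.990 g
% NaOH = 2.990 / 3.525 × 100 = 84.82 %

84.82 %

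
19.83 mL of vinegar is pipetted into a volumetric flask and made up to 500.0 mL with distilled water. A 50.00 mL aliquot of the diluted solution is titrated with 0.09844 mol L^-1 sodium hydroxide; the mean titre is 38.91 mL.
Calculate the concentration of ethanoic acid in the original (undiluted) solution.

CH3COOH + NaOH → CH3COONa + H2O
n(NaOH) = 0.03891 × 0.09844 = 3.830 × 10^-3 mol
n(CH3COOH) in the aliquot = 3.830 × 10^-3 mol (1:1 ratio)
[CH3COOH]_dilute = 3.830 × 10^-3 / 0.05000 = 0.07661 mol/L
Dilution factor = 500.0 / 19.83 = 25.21
[CH3COOH]_stock = 0.07661 × 25.21 = 1.932 mol/L

1.932 mol/L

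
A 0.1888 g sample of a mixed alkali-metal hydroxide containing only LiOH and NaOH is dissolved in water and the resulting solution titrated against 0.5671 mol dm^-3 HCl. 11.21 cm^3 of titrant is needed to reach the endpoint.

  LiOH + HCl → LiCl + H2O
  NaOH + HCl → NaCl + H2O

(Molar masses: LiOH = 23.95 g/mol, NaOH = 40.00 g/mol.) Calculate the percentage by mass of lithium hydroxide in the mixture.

51.76 %

n(HCl) = 0.01121 × 0.5671 = 6.357 × 10^-3 mol
Let x = n(LiOH), y = n(NaOH).
Titrant: 1x + 1y = 6.357 × 10^-3;  mass: 23.95x + 40.00y = 0.1888
Solving, x = 4.080 × 10^-3 mol, y = 2.277 × 10^-3 mol
mass of LiOH = 4.080 × 10^-3 × 23.95 = 0.09772 g
% LiOH = 0.09772 / 0.1888 × 100 = 51.76 %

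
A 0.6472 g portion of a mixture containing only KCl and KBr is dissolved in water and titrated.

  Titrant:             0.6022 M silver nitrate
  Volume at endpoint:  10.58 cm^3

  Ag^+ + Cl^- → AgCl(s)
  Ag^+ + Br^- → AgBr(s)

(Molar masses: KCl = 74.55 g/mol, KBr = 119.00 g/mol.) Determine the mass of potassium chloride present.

n(AgNO3) = 0.01058 × 0.6022 = 6.371 × 10^-3 mol
Let x = n(KCl), y = n(KBr).
Titrant: 1x + 1y = 6.371 × 10^-3;  mass: 74.55x + 119.00y = 0.6472
Solving, x = 2.497 × 10^-3 mol, y = 3.874 × 10^-3 mol
mass of KCl = 2.497 × 10^-3 × 74.55 = 0.1861 g

0.1861 g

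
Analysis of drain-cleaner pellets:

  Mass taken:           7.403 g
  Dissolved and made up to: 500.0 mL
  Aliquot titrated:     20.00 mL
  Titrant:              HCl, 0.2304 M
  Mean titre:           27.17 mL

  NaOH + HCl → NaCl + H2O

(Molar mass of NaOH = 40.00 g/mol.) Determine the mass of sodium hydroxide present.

6.260 g

n(HCl) per titration = 0.02717 × 0.2304 = 6.260 × 10^-3 mol
n(NaOH) in each aliquot = 6.260 × 10^-3 mol (1:1 ratio)
n(NaOH) in the whole flask = 6.260 × 10^-3 × 500.0/20.00 = 0.1565 mol
mass of NaOH = 0.1565 × 40.00 = 6.260 g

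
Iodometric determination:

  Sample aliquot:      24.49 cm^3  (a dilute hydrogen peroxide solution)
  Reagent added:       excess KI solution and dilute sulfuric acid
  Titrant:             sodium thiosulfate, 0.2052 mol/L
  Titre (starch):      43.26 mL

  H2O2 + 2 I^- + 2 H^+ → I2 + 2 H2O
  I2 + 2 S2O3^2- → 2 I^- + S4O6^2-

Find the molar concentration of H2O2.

n(S2O3^2-) = 0.04326 × 0.2052 = 8.877 × 10^-3 mol
n(I2) = n(S2O3^2-)/2 = 4.438 × 10^-3 mol
n(H2O2) in the aliquot = 4.438 × 10^-3 mol (1:1 ratio)
[H2O2] = 4.438 × 10^-3 / 0.02449 = 0.1812 mol/L

0.1812 mol/L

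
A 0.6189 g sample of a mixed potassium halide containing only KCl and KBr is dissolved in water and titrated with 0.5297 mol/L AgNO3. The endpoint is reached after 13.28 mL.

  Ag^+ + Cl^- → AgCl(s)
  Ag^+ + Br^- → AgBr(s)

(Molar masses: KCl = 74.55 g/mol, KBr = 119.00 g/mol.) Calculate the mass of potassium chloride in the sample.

n(AgNO3) = 0.01328 × 0.5297 = 7.034 × 10^-3 mol
Let x = n(KCl), y = n(KBr).
Titrant: 1x + 1y = 7.034 × 10^-3;  mass: 74.55x + 119.00y = 0.6189
Solving, x = 4.909 × 10^-3 mol, y = 2.126 × 10^-3 mol
mass of KCl = 4.909 × 10^-3 × 74.55 = 0.3659 g

0.3659 g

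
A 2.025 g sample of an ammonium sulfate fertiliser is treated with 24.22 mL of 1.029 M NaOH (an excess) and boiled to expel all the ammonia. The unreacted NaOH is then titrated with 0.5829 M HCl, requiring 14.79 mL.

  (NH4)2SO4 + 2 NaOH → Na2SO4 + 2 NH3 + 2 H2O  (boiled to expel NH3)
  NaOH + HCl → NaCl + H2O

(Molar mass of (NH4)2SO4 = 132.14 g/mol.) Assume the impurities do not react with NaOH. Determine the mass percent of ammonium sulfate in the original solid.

53.19 %

n(NaOH) added = 0.02422 × 1.029 = 0.02492 mol
n(HCl) used in back-titration = 0.01479 × 0.5829 = 8.621 × 10^-3 mol
n(NaOH) left over = 8.621 × 10^-3 mol (1:1 ratio)
n(NaOH) consumed by analyte = 0.02492 − 8.621 × 10^-3 = 0.01630 mol
From the 1:2 ratio, n((NH4)2SO4) = 1/2 × 0.01630 = 8.151 × 10^-3 mol
mass of (NH4)2SO4 = 8.151 × 10^-3 × 132.14 = 1.077 g
% (NH4)2SO4 = 1.077 / 2.025 × 100 = 53.19 %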